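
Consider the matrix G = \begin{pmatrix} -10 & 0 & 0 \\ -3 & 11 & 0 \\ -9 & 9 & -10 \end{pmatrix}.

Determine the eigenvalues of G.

G is lower triangular, so its eigenvalues are the diagonal entries.
Diagonal: -10, 11, -10.

-10, -10, 11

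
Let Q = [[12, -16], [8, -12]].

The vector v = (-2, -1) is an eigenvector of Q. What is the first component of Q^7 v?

First find the eigenvalue: Qv = (-8, -4) = 4·(-2, -1), so λ = 4.
Then Q^7 v = λ^7·v = 4^7·(-2, -1) = 16384·(-2, -1) = (-32768, -16384).

-32768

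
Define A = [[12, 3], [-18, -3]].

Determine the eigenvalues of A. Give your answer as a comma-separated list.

det(A - λI) = (12 - λ)(-3 - λ) - (3)·(-18) = λ^2 - 9λ + 18.
This factors as (λ - 3)·(λ - 6) = 0.
Eigenvalues: 3, 6.

3, 6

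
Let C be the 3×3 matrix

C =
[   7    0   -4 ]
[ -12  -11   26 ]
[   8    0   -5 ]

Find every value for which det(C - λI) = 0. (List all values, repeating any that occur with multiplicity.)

-11, -1, 3

Compute the characteristic polynomial p(t) = det(tI - C).
Cofactor expansion gives p(t) = t^3 + 9t^2 - 25t - 33.
Since p(3) = 0, t = 3 is a root.
Dividing by (t - 3) leaves t^2 + 12t + 11.
The quadratic factors as (t + 11)·(t + 1).
Eigenvalues: -11, -1, 3.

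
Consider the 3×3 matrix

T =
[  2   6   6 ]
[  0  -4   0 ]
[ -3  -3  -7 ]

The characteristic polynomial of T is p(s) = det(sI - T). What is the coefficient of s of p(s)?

24

p(s) = s^3 + 9s^2 + 24s + 16.
The coefficient of s is 24.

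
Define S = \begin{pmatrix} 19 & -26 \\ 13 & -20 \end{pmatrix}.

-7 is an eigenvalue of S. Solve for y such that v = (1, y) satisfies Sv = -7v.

1

We need (S + 7I)v = 0.
S + 7I = [[26, -26], [13, -13]].
Row 1: (26)·1 + (-26)·y = 0
Row 2: (13)·1 + (-13)·y = 0
Solving gives y = 1.
Check: S·(1, 1) = (-7, -7) = -7·(1, 1).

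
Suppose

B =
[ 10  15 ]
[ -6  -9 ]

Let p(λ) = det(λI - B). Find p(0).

0

p(0) = det(0·I − B) = det(−B) = (−1)^2·det(B).
det(B) = 0, so p(0) = 0.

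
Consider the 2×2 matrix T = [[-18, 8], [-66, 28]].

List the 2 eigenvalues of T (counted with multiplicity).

det(T - λI) = (-18 - λ)(28 - λ) - (8)·(-66) = λ^2 - 10λ + 24.
This factors as (λ - 4)·(λ - 6) = 0.
Eigenvalues: 4, 6.

4, 6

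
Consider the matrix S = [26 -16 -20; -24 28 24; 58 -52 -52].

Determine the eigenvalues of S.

The characteristic polynomial is p(s) = det(sI - S).
Expanding along the first row, p(s) = s^3 - 2s^2 - 56s + 192.
Try s = 4: p(4) = 0, so 4 is a root.
Dividing by (s - 4) leaves s^2 + 2s - 48.
The quadratic factors as (s + 8)·(s - 6).
Eigenvalues: -8, 4, 6.

-8, 4, 6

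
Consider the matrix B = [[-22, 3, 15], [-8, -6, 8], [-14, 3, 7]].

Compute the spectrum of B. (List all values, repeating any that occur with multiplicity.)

-8, -7, -6

Set up det(λI - B) = 0.
Expanding along the first row, p(λ) = λ^3 + 21λ^2 + 146λ + 336.
Since p(-6) = 0, λ = -6 is a root.
Dividing by (λ + 6) leaves λ^2 + 15λ + 56.
The quadratic factors as (λ + 8)·(λ + 7).
Eigenvalues: -8, -7, -6.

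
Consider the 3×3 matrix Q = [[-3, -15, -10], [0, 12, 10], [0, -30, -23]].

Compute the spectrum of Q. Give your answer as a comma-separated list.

-8, -3, -3

Set up det(tI - Q) = 0.
Cofactor expansion gives p(t) = t^3 + 14t^2 + 57t + 72.
Since p(-3) = 0, t = -3 is a root.
Factor out (t + 3): p(t) = (t + 3)·(t^2 + 11t + 24).
The quadratic factors as (t + 8)·(t + 3).
Eigenvalues: -8, -3, -3.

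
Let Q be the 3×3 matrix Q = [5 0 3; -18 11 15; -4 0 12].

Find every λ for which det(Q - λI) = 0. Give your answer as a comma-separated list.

8, 9, 11

The characteristic polynomial is p(s) = det(sI - Q).
Expanding along the first row, p(s) = s^3 - 28s^2 + 259s - 792.
Try s = 9: p(9) = 0, so 9 is a root.
Factor out (s - 9): p(s) = (s - 9)·(s^2 - 19s + 88).
The quadratic factors as (s - 8)·(s - 11).
Eigenvalues: 8, 9, 11.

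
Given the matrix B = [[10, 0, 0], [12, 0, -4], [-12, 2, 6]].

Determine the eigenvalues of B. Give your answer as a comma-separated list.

2, 4, 10

The characteristic polynomial is p(λ) = det(λI - B).
Expanding along the first row, p(λ) = λ^3 - 16λ^2 + 68λ - 80.
Try λ = 4: p(4) = 0, so 4 is a root.
Dividing by (λ - 4) leaves λ^2 - 12λ + 20.
The quadratic factors as (λ - 2)·(λ - 10).
Eigenvalues: 2, 4, 10.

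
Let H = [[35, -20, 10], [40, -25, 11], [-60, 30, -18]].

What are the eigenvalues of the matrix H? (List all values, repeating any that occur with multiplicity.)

Set up det(λI - H) = 0.
Expanding the 3×3 determinant: p(λ) = λ^3 + 8λ^2 + 15λ.
Rational-root test: λ = -3 gives p(-3) = 0.
Factor out (λ + 3): p(λ) = (λ + 3)·(λ^2 + 5λ).
The quadratic factors as (λ + 5)·λ.
Eigenvalues: -5, -3, 0.

-5, -3, 0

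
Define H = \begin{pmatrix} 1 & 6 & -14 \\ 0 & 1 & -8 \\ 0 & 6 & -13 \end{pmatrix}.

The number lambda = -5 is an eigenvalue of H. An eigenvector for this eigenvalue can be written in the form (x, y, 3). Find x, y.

We need (H + 5I)v = 0.
H + 5I = [[6, 6, -14], [0, 6, -8], [0, 6, -8]].
Row 1: (6)·x + (6)·y + (-14)·3 = 0
Row 2: (0)·x + (6)·y + (-8)·3 = 0
Row 3: (0)·x + (6)·y + (-8)·3 = 0
Solving gives x = 3, y = 4.
Check: H·(3, 4, 3) = (-15, -20, -15) = -5·(3, 4, 3).

3, 4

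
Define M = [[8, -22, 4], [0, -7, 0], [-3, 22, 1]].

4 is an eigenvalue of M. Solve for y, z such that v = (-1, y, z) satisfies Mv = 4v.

We need (M - 4I)v = 0.
M - 4I = [[4, -22, 4], [0, -11, 0], [-3, 22, -3]].
Row 1: (4)·-1 + (-22)·y + (4)·z = 0
Row 2: (0)·-1 + (-11)·y + (0)·z = 0
Row 3: (-3)·-1 + (22)·y + (-3)·z = 0
Solving gives y = 0, z = 1.
Check: M·(-1, 0, 1) = (-4, 0, 4) = 4·(-1, 0, 1).

0, 1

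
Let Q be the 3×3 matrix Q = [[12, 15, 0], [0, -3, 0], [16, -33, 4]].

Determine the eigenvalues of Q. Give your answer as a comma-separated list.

Set up det(λI - Q) = 0.
Cofactor expansion gives p(λ) = λ^3 - 13λ^2 + 144.
Since p(-3) = 0, λ = -3 is a root.
Factor out (λ + 3): p(λ) = (λ + 3)·(λ^2 - 16λ + 48).
The quadratic factors as (λ - 4)·(λ - 12).
Eigenvalues: -3, 4, 12.

-3, 4, 12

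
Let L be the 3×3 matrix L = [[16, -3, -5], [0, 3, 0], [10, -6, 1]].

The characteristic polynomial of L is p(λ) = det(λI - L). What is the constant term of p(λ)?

-198

p(λ) = λ^3 - 20λ^2 + 117λ - 198.
The constant term is -198.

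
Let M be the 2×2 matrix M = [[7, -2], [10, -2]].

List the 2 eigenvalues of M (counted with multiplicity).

2, 3

det(M - λI) = (7 - λ)(-2 - λ) - (-2)·(10) = λ^2 - 5λ + 6.
This factors as (λ - 2)·(λ - 3) = 0.
Eigenvalues: 2, 3.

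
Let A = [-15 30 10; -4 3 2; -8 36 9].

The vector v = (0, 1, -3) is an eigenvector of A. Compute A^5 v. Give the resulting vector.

First find the eigenvalue: Av = (0, -3, 9) = -3·(0, 1, -3), so λ = -3.
Then A^5 v = λ^5·v = (-3)^5·(0, 1, -3) = -243·(0, 1, -3) = (0, -243, 729).

(0, -243, 729)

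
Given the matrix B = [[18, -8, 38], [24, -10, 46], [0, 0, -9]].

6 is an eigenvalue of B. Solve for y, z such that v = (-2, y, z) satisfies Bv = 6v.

We need (B - 6I)v = 0.
B - 6I = [[12, -8, 38], [24, -16, 46], [0, 0, -15]].
Row 1: (12)·-2 + (-8)·y + (38)·z = 0
Row 2: (24)·-2 + (-16)·y + (46)·z = 0
Row 3: (0)·-2 + (0)·y + (-15)·z = 0
Solving gives y = -3, z = 0.
Check: B·(-2, -3, 0) = (-12, -18, 0) = 6·(-2, -3, 0).

-3, 0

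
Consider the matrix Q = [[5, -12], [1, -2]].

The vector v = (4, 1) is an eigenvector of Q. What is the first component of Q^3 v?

First find the eigenvalue: Qv = (8, 2) = 2·(4, 1), so λ = 2.
Then Q^3 v = λ^3·v = 2^3·(4, 1) = 8·(4, 1) = (32, 8).

32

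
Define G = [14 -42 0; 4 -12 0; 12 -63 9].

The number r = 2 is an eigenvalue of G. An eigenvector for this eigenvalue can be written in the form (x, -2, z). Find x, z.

We need (G - 2I)v = 0.
G - 2I = [[12, -42, 0], [4, -14, 0], [12, -63, 7]].
Row 1: (12)·x + (-42)·-2 + (0)·z = 0
Row 2: (4)·x + (-14)·-2 + (0)·z = 0
Row 3: (12)·x + (-63)·-2 + (7)·z = 0
Solving gives x = -7, z = -6.
Check: G·(-7, -2, -6) = (-14, -4, -12) = 2·(-7, -2, -6).

-7, -6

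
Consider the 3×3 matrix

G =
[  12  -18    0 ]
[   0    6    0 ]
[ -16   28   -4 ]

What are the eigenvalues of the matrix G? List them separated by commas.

-4, 6, 12

Set up det(rI - G) = 0.
Cofactor expansion gives p(r) = r^3 - 14r^2 + 288.
Try r = 6: p(6) = 0, so 6 is a root.
Factor out (r - 6): p(r) = (r - 6)·(r^2 - 8r - 48).
The quadratic factors as (r + 4)·(r - 12).
Eigenvalues: -4, 6, 12.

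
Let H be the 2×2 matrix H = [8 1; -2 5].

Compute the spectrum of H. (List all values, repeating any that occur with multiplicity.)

6, 7

det(H - rI) = (8 - r)(5 - r) - (1)·(-2) = r^2 - 13r + 42.
This factors as (r - 6)·(r - 7) = 0.
Eigenvalues: 6, 7.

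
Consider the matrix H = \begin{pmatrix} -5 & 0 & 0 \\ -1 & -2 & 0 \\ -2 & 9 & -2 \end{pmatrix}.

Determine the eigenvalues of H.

H is lower triangular, so its eigenvalues are the diagonal entries.
Diagonal: -5, -2, -2.

-5, -2, -2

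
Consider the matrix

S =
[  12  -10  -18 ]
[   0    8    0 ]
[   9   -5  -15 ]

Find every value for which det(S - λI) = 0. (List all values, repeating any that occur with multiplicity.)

-6, 3, 8

Compute the characteristic polynomial p(λ) = det(λI - S).
Expanding the 3×3 determinant: p(λ) = λ^3 - 5λ^2 - 42λ + 144.
Try λ = 3: p(3) = 0, so 3 is a root.
Factor out (λ - 3): p(λ) = (λ - 3)·(λ^2 - 2λ - 48).
The quadratic factors as (λ + 6)·(λ - 8).
Eigenvalues: -6, 3, 8.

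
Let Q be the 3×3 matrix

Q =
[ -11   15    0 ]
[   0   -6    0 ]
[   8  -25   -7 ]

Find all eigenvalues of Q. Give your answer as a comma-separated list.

Compute the characteristic polynomial p(λ) = det(λI - Q).
Cofactor expansion gives p(λ) = λ^3 + 24λ^2 + 185λ + 462.
Rational-root test: λ = -7 gives p(-7) = 0.
Factor out (λ + 7): p(λ) = (λ + 7)·(λ^2 + 17λ + 66).
The quadratic factors as (λ + 11)·(λ + 6).
Eigenvalues: -11, -7, -6.

-11, -7, -6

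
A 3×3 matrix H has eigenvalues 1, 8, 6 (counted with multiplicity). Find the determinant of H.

48

det(H) is the product of the eigenvalues: (1) · (8) · (6) = 48.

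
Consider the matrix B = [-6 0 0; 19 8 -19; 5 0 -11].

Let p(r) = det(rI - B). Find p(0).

-528

p(0) = det(0·I − B) = det(−B) = (−1)^3·det(B).
det(B) = 528, so p(0) = -528.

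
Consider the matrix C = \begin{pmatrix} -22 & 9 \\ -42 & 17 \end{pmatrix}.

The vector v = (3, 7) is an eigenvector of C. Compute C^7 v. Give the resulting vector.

First find the eigenvalue: Cv = (-3, -7) = -1·(3, 7), so λ = -1.
Then C^7 v = λ^7·v = (-1)^7·(3, 7) = -1·(3, 7) = (-3, -7).

(-3, -7)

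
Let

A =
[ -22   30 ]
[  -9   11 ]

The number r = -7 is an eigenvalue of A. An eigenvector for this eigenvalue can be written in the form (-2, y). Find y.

-1

We need (A + 7I)v = 0.
A + 7I = [[-15, 30], [-9, 18]].
Row 1: (-15)·-2 + (30)·y = 0
Row 2: (-9)·-2 + (18)·y = 0
Solving gives y = -1.
Check: A·(-2, -1) = (14, 7) = -7·(-2, -1).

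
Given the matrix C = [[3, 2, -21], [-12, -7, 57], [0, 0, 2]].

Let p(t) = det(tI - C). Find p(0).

p(0) = det(0·I − C) = det(−C) = (−1)^3·det(C).
det(C) = 6, so p(0) = -6.

-6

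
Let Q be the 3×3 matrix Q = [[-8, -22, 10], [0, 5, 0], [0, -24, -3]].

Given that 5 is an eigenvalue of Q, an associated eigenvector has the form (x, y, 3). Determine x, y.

We need (Q - 5I)v = 0.
Q - 5I = [[-13, -22, 10], [0, 0, 0], [0, -24, -8]].
Row 1: (-13)·x + (-22)·y + (10)·3 = 0
Row 2: (0)·x + (0)·y + (0)·3 = 0
Row 3: (0)·x + (-24)·y + (-8)·3 = 0
Solving gives x = 4, y = -1.
Check: Q·(4, -1, 3) = (20, -5, 15) = 5·(4, -1, 3).

4, -1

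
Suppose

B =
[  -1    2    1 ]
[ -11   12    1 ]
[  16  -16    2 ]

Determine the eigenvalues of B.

Compute the characteristic polynomial p(s) = det(sI - B).
Expanding along the first row, p(s) = s^3 - 13s^2 + 32s - 20.
Try s = 1: p(1) = 0, so 1 is a root.
Dividing by (s - 1) leaves s^2 - 12s + 20.
The quadratic factors as (s - 2)·(s - 10).
Eigenvalues: 1, 2, 10.

1, 2, 10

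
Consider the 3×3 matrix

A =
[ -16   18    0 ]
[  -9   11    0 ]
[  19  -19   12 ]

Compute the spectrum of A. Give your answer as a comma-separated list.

Set up det(λI - A) = 0.
Expanding along the first row, p(λ) = λ^3 - 7λ^2 - 74λ + 168.
Rational-root test: λ = 2 gives p(2) = 0.
Factor out (λ - 2): p(λ) = (λ - 2)·(λ^2 - 5λ - 84).
The quadratic factors as (λ + 7)·(λ - 12).
Eigenvalues: -7, 2, 12.

-7, 2, 12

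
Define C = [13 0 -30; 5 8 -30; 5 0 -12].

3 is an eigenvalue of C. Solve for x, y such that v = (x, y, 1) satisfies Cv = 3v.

We need (C - 3I)v = 0.
C - 3I = [[10, 0, -30], [5, 5, -30], [5, 0, -15]].
Row 1: (10)·x + (0)·y + (-30)·1 = 0
Row 2: (5)·x + (5)·y + (-30)·1 = 0
Row 3: (5)·x + (0)·y + (-15)·1 = 0
Solving gives x = 3, y = 3.
Check: C·(3, 3, 1) = (9, 9, 3) = 3·(3, 3, 1).

3, 3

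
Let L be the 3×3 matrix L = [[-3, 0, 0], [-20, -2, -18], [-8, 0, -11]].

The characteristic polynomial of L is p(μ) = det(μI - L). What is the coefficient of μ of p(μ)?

61

p(μ) = μ^3 + 16μ^2 + 61μ + 66.
The coefficient of μ is 61.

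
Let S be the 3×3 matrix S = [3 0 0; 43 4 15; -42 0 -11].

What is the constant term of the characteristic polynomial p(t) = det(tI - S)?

p(0) = det(0·I − S) = det(−S) = (−1)^3·det(S).
det(S) = -132, so p(0) = 132.

132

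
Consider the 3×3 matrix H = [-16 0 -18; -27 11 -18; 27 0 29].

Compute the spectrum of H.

Set up det(λI - H) = 0.
Expanding the 3×3 determinant: p(λ) = λ^3 - 24λ^2 + 165λ - 242.
Rational-root test: λ = 11 gives p(11) = 0.
Dividing by (λ - 11) leaves λ^2 - 13λ + 22.
The quadratic factors as (λ - 2)·(λ - 11).
Eigenvalues: 2, 11, 11.

2, 11, 11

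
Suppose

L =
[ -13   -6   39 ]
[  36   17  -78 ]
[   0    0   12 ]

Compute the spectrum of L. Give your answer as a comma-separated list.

-1, 5, 12

Set up det(λI - L) = 0.
Expanding along the first row, p(λ) = λ^3 - 16λ^2 + 43λ + 60.
Since p(-1) = 0, λ = -1 is a root.
Dividing by (λ + 1) leaves λ^2 - 17λ + 60.
The quadratic factors as (λ - 5)·(λ - 12).
Eigenvalues: -1, 5, 12.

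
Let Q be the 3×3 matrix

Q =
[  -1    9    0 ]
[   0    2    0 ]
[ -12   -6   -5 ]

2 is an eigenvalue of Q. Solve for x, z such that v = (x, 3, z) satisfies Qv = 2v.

We need (Q - 2I)v = 0.
Q - 2I = [[-3, 9, 0], [0, 0, 0], [-12, -6, -7]].
Row 1: (-3)·x + (9)·3 + (0)·z = 0
Row 2: (0)·x + (0)·3 + (0)·z = 0
Row 3: (-12)·x + (-6)·3 + (-7)·z = 0
Solving gives x = 9, z = -18.
Check: Q·(9, 3, -18) = (18, 6, -36) = 2·(9, 3, -18).

9, -18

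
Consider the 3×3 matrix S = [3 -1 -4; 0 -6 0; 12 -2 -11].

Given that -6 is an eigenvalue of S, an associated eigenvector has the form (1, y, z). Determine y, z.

1, 2

We need (S + 6I)v = 0.
S + 6I = [[9, -1, -4], [0, 0, 0], [12, -2, -5]].
Row 1: (9)·1 + (-1)·y + (-4)·z = 0
Row 2: (0)·1 + (0)·y + (0)·z = 0
Row 3: (12)·1 + (-2)·y + (-5)·z = 0
Solving gives y = 1, z = 2.
Check: S·(1, 1, 2) = (-6, -6, -12) = -6·(1, 1, 2).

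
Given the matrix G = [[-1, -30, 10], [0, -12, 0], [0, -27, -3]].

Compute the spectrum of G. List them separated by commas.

Compute the characteristic polynomial p(μ) = det(μI - G).
Expanding the 3×3 determinant: p(μ) = μ^3 + 16μ^2 + 51μ + 36.
Rational-root test: μ = -3 gives p(-3) = 0.
Dividing by (μ + 3) leaves μ^2 + 13μ + 12.
The quadratic factors as (μ + 12)·(μ + 1).
Eigenvalues: -12, -3, -1.

-12, -3, -1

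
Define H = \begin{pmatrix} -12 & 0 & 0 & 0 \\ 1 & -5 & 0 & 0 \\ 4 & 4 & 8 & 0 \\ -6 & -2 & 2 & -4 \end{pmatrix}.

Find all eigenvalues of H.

-12, -5, -4, 8

H is lower triangular, so its eigenvalues are the diagonal entries.
Diagonal: -12, -5, 8, -4.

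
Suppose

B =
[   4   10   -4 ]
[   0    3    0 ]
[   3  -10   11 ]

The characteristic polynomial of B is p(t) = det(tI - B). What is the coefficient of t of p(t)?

p(t) = t^3 - 18t^2 + 101t - 168.
The coefficient of t is 101.

101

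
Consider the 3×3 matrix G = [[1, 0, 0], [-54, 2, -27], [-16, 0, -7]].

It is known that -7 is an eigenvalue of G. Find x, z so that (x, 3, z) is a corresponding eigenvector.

0, 1

We need (G + 7I)v = 0.
G + 7I = [[8, 0, 0], [-54, 9, -27], [-16, 0, 0]].
Row 1: (8)·x + (0)·3 + (0)·z = 0
Row 2: (-54)·x + (9)·3 + (-27)·z = 0
Row 3: (-16)·x + (0)·3 + (0)·z = 0
Solving gives x = 0, z = 1.
Check: G·(0, 3, 1) = (0, -21, -7) = -7·(0, 3, 1).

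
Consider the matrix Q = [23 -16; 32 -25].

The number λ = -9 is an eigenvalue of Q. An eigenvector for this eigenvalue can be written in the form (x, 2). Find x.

1

We need (Q + 9I)v = 0.
Q + 9I = [[32, -16], [32, -16]].
Row 1: (32)·x + (-16)·2 = 0
Row 2: (32)·x + (-16)·2 = 0
Solving gives x = 1.
Check: Q·(1, 2) = (-9, -18) = -9·(1, 2).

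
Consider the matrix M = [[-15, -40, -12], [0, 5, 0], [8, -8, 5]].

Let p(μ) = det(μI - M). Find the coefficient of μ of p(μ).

-29

p(μ) = μ^3 + 5μ^2 - 29μ - 105.
The coefficient of μ is -29.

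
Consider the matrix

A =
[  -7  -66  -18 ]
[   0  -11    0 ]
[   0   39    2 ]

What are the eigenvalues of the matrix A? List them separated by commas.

-11, -7, 2

The characteristic polynomial is p(s) = det(sI - A).
Expanding along the first row, p(s) = s^3 + 16s^2 + 41s - 154.
Rational-root test: s = -7 gives p(-7) = 0.
Dividing by (s + 7) leaves s^2 + 9s - 22.
The quadratic factors as (s + 11)·(s - 2).
Eigenvalues: -11, -7, 2.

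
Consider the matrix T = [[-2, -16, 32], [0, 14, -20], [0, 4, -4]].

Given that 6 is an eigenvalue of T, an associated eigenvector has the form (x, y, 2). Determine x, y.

We need (T - 6I)v = 0.
T - 6I = [[-8, -16, 32], [0, 8, -20], [0, 4, -10]].
Row 1: (-8)·x + (-16)·y + (32)·2 = 0
Row 2: (0)·x + (8)·y + (-20)·2 = 0
Row 3: (0)·x + (4)·y + (-10)·2 = 0
Solving gives x = -2, y = 5.
Check: T·(-2, 5, 2) = (-12, 30, 12) = 6·(-2, 5, 2).

-2, 5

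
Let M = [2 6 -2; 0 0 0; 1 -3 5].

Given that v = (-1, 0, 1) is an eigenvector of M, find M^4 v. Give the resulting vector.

(-256, 0, 256)

First find the eigenvalue: Mv = (-4, 0, 4) = 4·(-1, 0, 1), so λ = 4.
Then M^4 v = λ^4·v = 4^4·(-1, 0, 1) = 256·(-1, 0, 1) = (-256, 0, 256).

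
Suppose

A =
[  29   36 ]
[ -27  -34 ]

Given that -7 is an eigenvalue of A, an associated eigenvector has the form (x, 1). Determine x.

-1

We need (A + 7I)v = 0.
A + 7I = [[36, 36], [-27, -27]].
Row 1: (36)·x + (36)·1 = 0
Row 2: (-27)·x + (-27)·1 = 0
Solving gives x = -1.
Check: A·(-1, 1) = (7, -7) = -7·(-1, 1).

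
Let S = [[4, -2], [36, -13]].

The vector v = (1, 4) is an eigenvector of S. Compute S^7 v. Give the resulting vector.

(-16384, -65536)

First find the eigenvalue: Sv = (-4, -16) = -4·(1, 4), so λ = -4.
Then S^7 v = λ^7·v = (-4)^7·(1, 4) = -16384·(1, 4) = (-16384, -65536).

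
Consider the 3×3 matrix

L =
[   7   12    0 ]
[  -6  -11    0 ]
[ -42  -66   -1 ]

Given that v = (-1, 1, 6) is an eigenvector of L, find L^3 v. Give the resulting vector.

(125, -125, -750)

First find the eigenvalue: Lv = (5, -5, -30) = -5·(-1, 1, 6), so λ = -5.
Then L^3 v = λ^3·v = (-5)^3·(-1, 1, 6) = -125·(-1, 1, 6) = (125, -125, -750).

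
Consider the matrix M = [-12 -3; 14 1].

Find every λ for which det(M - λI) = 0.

-6, -5

det(M - rI) = (-12 - r)(1 - r) - (-3)·(14) = r^2 + 11r + 30.
This factors as (r + 6)·(r + 5) = 0.
Eigenvalues: -6, -5.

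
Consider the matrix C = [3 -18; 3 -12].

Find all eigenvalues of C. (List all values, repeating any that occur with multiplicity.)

-6, -3

det(C - λI) = (3 - λ)(-12 - λ) - (-18)·(3) = λ^2 + 9λ + 18.
This factors as (λ + 6)·(λ + 3) = 0.
Eigenvalues: -6, -3.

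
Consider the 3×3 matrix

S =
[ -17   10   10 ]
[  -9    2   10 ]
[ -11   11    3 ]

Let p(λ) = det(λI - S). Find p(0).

-168

p(0) = det(0·I − S) = det(−S) = (−1)^3·det(S).
det(S) = 168, so p(0) = -168.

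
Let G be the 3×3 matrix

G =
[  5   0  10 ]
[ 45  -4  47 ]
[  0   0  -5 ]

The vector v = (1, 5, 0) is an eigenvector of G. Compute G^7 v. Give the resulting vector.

(78125, 390625, 0)

First find the eigenvalue: Gv = (5, 25, 0) = 5·(1, 5, 0), so λ = 5.
Then G^7 v = λ^7·v = 5^7·(1, 5, 0) = 78125·(1, 5, 0) = (78125, 390625, 0).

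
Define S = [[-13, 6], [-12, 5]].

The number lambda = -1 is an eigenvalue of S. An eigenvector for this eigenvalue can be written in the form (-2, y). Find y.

-4

We need (S + 1I)v = 0.
S + 1I = [[-12, 6], [-12, 6]].
Row 1: (-12)·-2 + (6)·y = 0
Row 2: (-12)·-2 + (6)·y = 0
Solving gives y = -4.
Check: S·(-2, -4) = (2, 4) = -1·(-2, -4).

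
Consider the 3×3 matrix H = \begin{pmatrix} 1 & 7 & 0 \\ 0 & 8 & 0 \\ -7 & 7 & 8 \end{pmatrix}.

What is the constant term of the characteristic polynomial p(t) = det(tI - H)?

p(0) = det(0·I − H) = det(−H) = (−1)^3·det(H).
det(H) = 64, so p(0) = -64.

-64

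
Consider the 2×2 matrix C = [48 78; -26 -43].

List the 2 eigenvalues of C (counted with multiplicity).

det(C - μI) = (48 - μ)(-43 - μ) - (78)·(-26) = μ^2 - 5μ - 36.
This factors as (μ + 4)·(μ - 9) = 0.
Eigenvalues: -4, 9.

-4, 9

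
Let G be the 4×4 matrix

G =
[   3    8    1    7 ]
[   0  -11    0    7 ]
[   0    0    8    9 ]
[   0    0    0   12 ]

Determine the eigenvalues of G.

-11, 3, 8, 12

G is upper triangular, so its eigenvalues are the diagonal entries.
Diagonal: 3, -11, 8, 12.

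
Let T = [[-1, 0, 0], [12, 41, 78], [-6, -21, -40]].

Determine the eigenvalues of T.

The characteristic polynomial is p(μ) = det(μI - T).
Expanding along the first row, p(μ) = μ^3 - 3μ - 2.
Try μ = 2: p(2) = 0, so 2 is a root.
Factor out (μ - 2): p(μ) = (μ - 2)·(μ^2 + 2μ + 1).
The quadratic factor is (μ + 1)^2.
Eigenvalues: -1, -1, 2.

-1, -1, 2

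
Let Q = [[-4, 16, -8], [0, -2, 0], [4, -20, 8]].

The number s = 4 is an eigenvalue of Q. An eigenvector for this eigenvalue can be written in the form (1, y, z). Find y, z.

0, -1

We need (Q - 4I)v = 0.
Q - 4I = [[-8, 16, -8], [0, -6, 0], [4, -20, 4]].
Row 1: (-8)·1 + (16)·y + (-8)·z = 0
Row 2: (0)·1 + (-6)·y + (0)·z = 0
Row 3: (4)·1 + (-20)·y + (4)·z = 0
Solving gives y = 0, z = -1.
Check: Q·(1, 0, -1) = (4, 0, -4) = 4·(1, 0, -1).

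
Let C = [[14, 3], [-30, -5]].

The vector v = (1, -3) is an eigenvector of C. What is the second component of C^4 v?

First find the eigenvalue: Cv = (5, -15) = 5·(1, -3), so λ = 5.
Then C^4 v = λ^4·v = 5^4·(1, -3) = 625·(1, -3) = (625, -1875).

-1875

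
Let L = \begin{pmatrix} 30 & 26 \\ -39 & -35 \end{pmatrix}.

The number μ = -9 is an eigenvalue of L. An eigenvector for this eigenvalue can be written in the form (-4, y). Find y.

6

We need (L + 9I)v = 0.
L + 9I = [[39, 26], [-39, -26]].
Row 1: (39)·-4 + (26)·y = 0
Row 2: (-39)·-4 + (-26)·y = 0
Solving gives y = 6.
Check: L·(-4, 6) = (36, -54) = -9·(-4, 6).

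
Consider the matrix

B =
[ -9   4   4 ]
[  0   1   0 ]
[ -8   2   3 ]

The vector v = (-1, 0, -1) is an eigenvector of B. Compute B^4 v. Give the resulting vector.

First find the eigenvalue: Bv = (5, 0, 5) = -5·(-1, 0, -1), so λ = -5.
Then B^4 v = λ^4·v = (-5)^4·(-1, 0, -1) = 625·(-1, 0, -1) = (-625, 0, -625).

(-625, 0, -625)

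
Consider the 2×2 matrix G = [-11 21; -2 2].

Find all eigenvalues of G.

-5, -4

det(G - λI) = (-11 - λ)(2 - λ) - (21)·(-2) = λ^2 + 9λ + 20.
This factors as (λ + 5)·(λ + 4) = 0.
Eigenvalues: -5, -4.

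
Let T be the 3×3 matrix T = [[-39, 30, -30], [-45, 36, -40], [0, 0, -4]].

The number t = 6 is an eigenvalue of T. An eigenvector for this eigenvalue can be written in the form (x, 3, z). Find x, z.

We need (T - 6I)v = 0.
T - 6I = [[-45, 30, -30], [-45, 30, -40], [0, 0, -10]].
Row 1: (-45)·x + (30)·3 + (-30)·z = 0
Row 2: (-45)·x + (30)·3 + (-40)·z = 0
Row 3: (0)·x + (0)·3 + (-10)·z = 0
Solving gives x = 2, z = 0.
Check: T·(2, 3, 0) = (12, 18, 0) = 6·(2, 3, 0).

2, 0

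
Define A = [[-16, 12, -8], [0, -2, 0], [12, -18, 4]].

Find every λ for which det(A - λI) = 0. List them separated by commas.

-8, -4, -2

Compute the characteristic polynomial p(lambda) = det(lambda·I - A).
Cofactor expansion gives p(lambda) = lambda^3 + 14·lambda^2 + 56·lambda + 64.
Rational-root test: lambda = -2 gives p(-2) = 0.
Dividing by (lambda + 2) leaves lambda^2 + 12·lambda + 32.
The quadratic factors as (lambda + 8)·(lambda + 4).
Eigenvalues: -8, -4, -2.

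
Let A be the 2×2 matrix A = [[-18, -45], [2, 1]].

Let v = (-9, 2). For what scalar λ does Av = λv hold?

-8

Compute Av: A·(-9, 2) = (72, -16).
Since Av = λv, compare component 1: 72 = λ·-9, so λ = -8.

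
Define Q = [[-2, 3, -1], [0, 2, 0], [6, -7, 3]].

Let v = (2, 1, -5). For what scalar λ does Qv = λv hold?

Compute Qv: Q·(2, 1, -5) = (4, 2, -10).
Since Qv = λv, compare component 1: 4 = λ·2, so λ = 2.

2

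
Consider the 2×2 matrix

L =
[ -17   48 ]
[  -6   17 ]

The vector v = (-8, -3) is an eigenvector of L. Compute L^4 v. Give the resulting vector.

(-8, -3)

First find the eigenvalue: Lv = (-8, -3) = 1·(-8, -3), so λ = 1.
Then L^4 v = λ^4·v = 1^4·(-8, -3) = 1·(-8, -3) = (-8, -3).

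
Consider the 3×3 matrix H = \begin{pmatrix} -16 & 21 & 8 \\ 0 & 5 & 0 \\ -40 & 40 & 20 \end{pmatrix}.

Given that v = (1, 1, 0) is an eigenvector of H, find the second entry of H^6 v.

15625

First find the eigenvalue: Hv = (5, 5, 0) = 5·(1, 1, 0), so λ = 5.
Then H^6 v = λ^6·v = 5^6·(1, 1, 0) = 15625·(1, 1, 0) = (15625, 15625, 0).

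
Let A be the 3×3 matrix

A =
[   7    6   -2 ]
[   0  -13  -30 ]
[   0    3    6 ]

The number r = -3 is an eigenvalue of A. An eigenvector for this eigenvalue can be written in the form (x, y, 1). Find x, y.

We need (A + 3I)v = 0.
A + 3I = [[10, 6, -2], [0, -10, -30], [0, 3, 9]].
Row 1: (10)·x + (6)·y + (-2)·1 = 0
Row 2: (0)·x + (-10)·y + (-30)·1 = 0
Row 3: (0)·x + (3)·y + (9)·1 = 0
Solving gives x = 2, y = -3.
Check: A·(2, -3, 1) = (-6, 9, -3) = -3·(2, -3, 1).

2, -3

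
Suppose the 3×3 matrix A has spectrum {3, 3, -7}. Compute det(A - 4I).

If A has eigenvalues 3, 3, -7, then A - 4I has eigenvalues -1, -1, -11.
det(A - 4I) = (-1) · (-1) · (-11) = -11.

-11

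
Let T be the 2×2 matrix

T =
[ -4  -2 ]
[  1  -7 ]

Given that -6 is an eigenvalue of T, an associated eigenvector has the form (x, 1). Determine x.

We need (T + 6I)v = 0.
T + 6I = [[2, -2], [1, -1]].
Row 1: (2)·x + (-2)·1 = 0
Row 2: (1)·x + (-1)·1 = 0
Solving gives x = 1.
Check: T·(1, 1) = (-6, -6) = -6·(1, 1).

1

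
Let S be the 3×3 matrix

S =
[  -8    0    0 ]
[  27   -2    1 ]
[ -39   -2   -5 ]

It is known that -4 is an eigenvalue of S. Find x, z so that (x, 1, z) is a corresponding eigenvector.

We need (S + 4I)v = 0.
S + 4I = [[-4, 0, 0], [27, 2, 1], [-39, -2, -1]].
Row 1: (-4)·x + (0)·1 + (0)·z = 0
Row 2: (27)·x + (2)·1 + (1)·z = 0
Row 3: (-39)·x + (-2)·1 + (-1)·z = 0
Solving gives x = 0, z = -2.
Check: S·(0, 1, -2) = (0, -4, 8) = -4·(0, 1, -2).

0, -2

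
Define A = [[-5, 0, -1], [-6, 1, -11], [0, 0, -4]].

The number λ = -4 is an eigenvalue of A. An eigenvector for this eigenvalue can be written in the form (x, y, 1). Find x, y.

-1, 1

We need (A + 4I)v = 0.
A + 4I = [[-1, 0, -1], [-6, 5, -11], [0, 0, 0]].
Row 1: (-1)·x + (0)·y + (-1)·1 = 0
Row 2: (-6)·x + (5)·y + (-11)·1 = 0
Row 3: (0)·x + (0)·y + (0)·1 = 0
Solving gives x = -1, y = 1.
Check: A·(-1, 1, 1) = (4, -4, -4) = -4·(-1, 1, 1).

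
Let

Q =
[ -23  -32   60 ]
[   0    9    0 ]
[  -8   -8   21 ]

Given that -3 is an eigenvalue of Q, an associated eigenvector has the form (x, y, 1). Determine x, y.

We need (Q + 3I)v = 0.
Q + 3I = [[-20, -32, 60], [0, 12, 0], [-8, -8, 24]].
Row 1: (-20)·x + (-32)·y + (60)·1 = 0
Row 2: (0)·x + (12)·y + (0)·1 = 0
Row 3: (-8)·x + (-8)·y + (24)·1 = 0
Solving gives x = 3, y = 0.
Check: Q·(3, 0, 1) = (-9, 0, -3) = -3·(3, 0, 1).

3, 0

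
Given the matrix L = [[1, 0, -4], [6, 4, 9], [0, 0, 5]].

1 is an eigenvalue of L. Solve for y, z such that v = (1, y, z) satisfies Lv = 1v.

-2, 0

We need (L - 1I)v = 0.
L - 1I = [[0, 0, -4], [6, 3, 9], [0, 0, 4]].
Row 1: (0)·1 + (0)·y + (-4)·z = 0
Row 2: (6)·1 + (3)·y + (9)·z = 0
Row 3: (0)·1 + (0)·y + (4)·z = 0
Solving gives y = -2, z = 0.
Check: L·(1, -2, 0) = (1, -2, 0) = 1·(1, -2, 0).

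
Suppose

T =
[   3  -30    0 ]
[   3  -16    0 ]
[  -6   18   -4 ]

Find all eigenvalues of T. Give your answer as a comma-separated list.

-7, -6, -4

The characteristic polynomial is p(λ) = det(λI - T).
Expanding the 3×3 determinant: p(λ) = λ^3 + 17λ^2 + 94λ + 168.
Since p(-4) = 0, λ = -4 is a root.
Factor out (λ + 4): p(λ) = (λ + 4)·(λ^2 + 13λ + 42).
The quadratic factors as (λ + 7)·(λ + 6).
Eigenvalues: -7, -6, -4.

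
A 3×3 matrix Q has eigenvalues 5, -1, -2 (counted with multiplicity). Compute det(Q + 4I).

If Q has eigenvalues 5, -1, -2, then Q + 4I has eigenvalues 9, 3, 2.
det(Q + 4I) = (9) · (3) · (2) = 54.

54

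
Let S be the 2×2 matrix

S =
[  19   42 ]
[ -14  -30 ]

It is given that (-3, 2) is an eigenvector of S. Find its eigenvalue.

-9

Compute Sv: S·(-3, 2) = (27, -18).
Since Sv = λv, compare component 1: 27 = λ·-3, so λ = -9.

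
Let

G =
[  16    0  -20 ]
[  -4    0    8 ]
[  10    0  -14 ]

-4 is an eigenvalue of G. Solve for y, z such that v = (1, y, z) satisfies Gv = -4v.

-1, 1

We need (G + 4I)v = 0.
G + 4I = [[20, 0, -20], [-4, 4, 8], [10, 0, -10]].
Row 1: (20)·1 + (0)·y + (-20)·z = 0
Row 2: (-4)·1 + (4)·y + (8)·z = 0
Row 3: (10)·1 + (0)·y + (-10)·z = 0
Solving gives y = -1, z = 1.
Check: G·(1, -1, 1) = (-4, 4, -4) = -4·(1, -1, 1).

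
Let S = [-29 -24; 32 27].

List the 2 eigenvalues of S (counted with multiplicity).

det(S - λI) = (-29 - λ)(27 - λ) - (-24)·(32) = λ^2 + 2λ - 15.
This factors as (λ + 5)·(λ - 3) = 0.
Eigenvalues: -5, 3.

-5, 3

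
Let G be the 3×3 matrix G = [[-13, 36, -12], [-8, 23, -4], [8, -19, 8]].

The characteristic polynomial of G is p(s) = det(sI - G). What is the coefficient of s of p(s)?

89

p(s) = s^3 - 18s^2 + 89s - 132.
The coefficient of s is 89.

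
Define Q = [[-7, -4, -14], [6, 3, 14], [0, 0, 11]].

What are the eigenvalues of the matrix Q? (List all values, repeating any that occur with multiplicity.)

Set up det(rI - Q) = 0.
Expanding the 3×3 determinant: p(r) = r^3 - 7r^2 - 41r - 33.
Rational-root test: r = 11 gives p(11) = 0.
Dividing by (r - 11) leaves r^2 + 4r + 3.
The quadratic factors as (r + 3)·(r + 1).
Eigenvalues: -3, -1, 11.

-3, -1, 11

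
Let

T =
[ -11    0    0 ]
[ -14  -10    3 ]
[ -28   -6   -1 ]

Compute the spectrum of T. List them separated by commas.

-11, -7, -4

The characteristic polynomial is p(r) = det(rI - T).
Expanding along the first row, p(r) = r^3 + 22r^2 + 149r + 308.
Rational-root test: r = -7 gives p(-7) = 0.
Dividing by (r + 7) leaves r^2 + 15r + 44.
The quadratic factors as (r + 11)·(r + 4).
Eigenvalues: -11, -7, -4.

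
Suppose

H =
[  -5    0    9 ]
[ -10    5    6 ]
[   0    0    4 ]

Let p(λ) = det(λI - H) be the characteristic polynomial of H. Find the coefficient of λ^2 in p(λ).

-4

The coefficient of λ^2 of det(λI - H) is −trace(H).
trace(H) = (-5) + (5) + (4) = 4, so the coefficient is -4.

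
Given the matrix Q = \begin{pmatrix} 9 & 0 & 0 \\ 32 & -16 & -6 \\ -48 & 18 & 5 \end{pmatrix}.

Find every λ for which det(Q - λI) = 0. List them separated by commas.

Compute the characteristic polynomial p(μ) = det(μI - Q).
Expanding along the first row, p(μ) = μ^3 + 2μ^2 - 71μ - 252.
Since p(-7) = 0, μ = -7 is a root.
Dividing by (μ + 7) leaves μ^2 - 5μ - 36.
The quadratic factors as (μ + 4)·(μ - 9).
Eigenvalues: -7, -4, 9.

-7, -4, 9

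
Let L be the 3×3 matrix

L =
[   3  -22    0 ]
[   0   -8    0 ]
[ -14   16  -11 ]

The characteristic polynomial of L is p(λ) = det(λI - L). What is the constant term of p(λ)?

p(λ) = λ^3 + 16λ^2 + 31λ - 264.
The constant term is -264.

-264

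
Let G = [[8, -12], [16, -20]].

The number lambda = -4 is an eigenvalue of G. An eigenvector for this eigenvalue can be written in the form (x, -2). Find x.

-2

We need (G + 4I)v = 0.
G + 4I = [[12, -12], [16, -16]].
Row 1: (12)·x + (-12)·-2 = 0
Row 2: (16)·x + (-16)·-2 = 0
Solving gives x = -2.
Check: G·(-2, -2) = (8, 8) = -4·(-2, -2).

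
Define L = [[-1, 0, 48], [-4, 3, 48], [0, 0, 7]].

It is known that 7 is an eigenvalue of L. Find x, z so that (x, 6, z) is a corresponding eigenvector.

6, 1

We need (L - 7I)v = 0.
L - 7I = [[-8, 0, 48], [-4, -4, 48], [0, 0, 0]].
Row 1: (-8)·x + (0)·6 + (48)·z = 0
Row 2: (-4)·x + (-4)·6 + (48)·z = 0
Row 3: (0)·x + (0)·6 + (0)·z = 0
Solving gives x = 6, z = 1.
Check: L·(6, 6, 1) = (42, 42, 7) = 7·(6, 6, 1).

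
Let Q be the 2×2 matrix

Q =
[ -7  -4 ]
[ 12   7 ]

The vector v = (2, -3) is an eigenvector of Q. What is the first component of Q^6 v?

2

First find the eigenvalue: Qv = (-2, 3) = -1·(2, -3), so λ = -1.
Then Q^6 v = λ^6·v = (-1)^6·(2, -3) = 1·(2, -3) = (2, -3).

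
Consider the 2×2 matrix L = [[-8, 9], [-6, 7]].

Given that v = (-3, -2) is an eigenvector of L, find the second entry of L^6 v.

-128

First find the eigenvalue: Lv = (6, 4) = -2·(-3, -2), so λ = -2.
Then L^6 v = λ^6·v = (-2)^6·(-3, -2) = 64·(-3, -2) = (-192, -128).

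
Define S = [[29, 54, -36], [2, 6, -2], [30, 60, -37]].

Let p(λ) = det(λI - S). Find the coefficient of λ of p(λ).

-29

p(λ) = λ^3 + 2λ^2 - 29λ + 42.
The coefficient of λ is -29.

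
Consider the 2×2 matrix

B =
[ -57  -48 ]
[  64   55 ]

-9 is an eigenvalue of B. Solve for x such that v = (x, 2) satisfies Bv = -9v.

-2

We need (B + 9I)v = 0.
B + 9I = [[-48, -48], [64, 64]].
Row 1: (-48)·x + (-48)·2 = 0
Row 2: (64)·x + (64)·2 = 0
Solving gives x = -2.
Check: B·(-2, 2) = (18, -18) = -9·(-2, 2).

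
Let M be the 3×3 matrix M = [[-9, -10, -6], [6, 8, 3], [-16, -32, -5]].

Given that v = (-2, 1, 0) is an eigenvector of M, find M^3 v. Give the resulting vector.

(128, -64, 0)

First find the eigenvalue: Mv = (8, -4, 0) = -4·(-2, 1, 0), so λ = -4.
Then M^3 v = λ^3·v = (-4)^3·(-2, 1, 0) = -64·(-2, 1, 0) = (128, -64, 0).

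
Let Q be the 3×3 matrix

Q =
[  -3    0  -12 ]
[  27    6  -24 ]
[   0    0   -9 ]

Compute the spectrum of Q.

-9, -3, 6

The characteristic polynomial is p(t) = det(tI - Q).
Expanding the 3×3 determinant: p(t) = t^3 + 6t^2 - 45t - 162.
Since p(-9) = 0, t = -9 is a root.
Factor out (t + 9): p(t) = (t + 9)·(t^2 - 3t - 18).
The quadratic factors as (t + 3)·(t - 6).
Eigenvalues: -9, -3, 6.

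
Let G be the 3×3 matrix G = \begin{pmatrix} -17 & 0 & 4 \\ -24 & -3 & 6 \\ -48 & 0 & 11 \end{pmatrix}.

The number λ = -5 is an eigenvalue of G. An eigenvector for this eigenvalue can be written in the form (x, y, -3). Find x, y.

We need (G + 5I)v = 0.
G + 5I = [[-12, 0, 4], [-24, 2, 6], [-48, 0, 16]].
Row 1: (-12)·x + (0)·y + (4)·-3 = 0
Row 2: (-24)·x + (2)·y + (6)·-3 = 0
Row 3: (-48)·x + (0)·y + (16)·-3 = 0
Solving gives x = -1, y = -3.
Check: G·(-1, -3, -3) = (5, 15, 15) = -5·(-1, -3, -3).

-1, -3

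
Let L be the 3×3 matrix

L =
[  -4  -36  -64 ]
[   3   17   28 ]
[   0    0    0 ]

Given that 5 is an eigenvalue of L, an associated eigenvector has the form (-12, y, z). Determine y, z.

We need (L - 5I)v = 0.
L - 5I = [[-9, -36, -64], [3, 12, 28], [0, 0, -5]].
Row 1: (-9)·-12 + (-36)·y + (-64)·z = 0
Row 2: (3)·-12 + (12)·y + (28)·z = 0
Row 3: (0)·-12 + (0)·y + (-5)·z = 0
Solving gives y = 3, z = 0.
Check: L·(-12, 3, 0) = (-60, 15, 0) = 5·(-12, 3, 0).

3, 0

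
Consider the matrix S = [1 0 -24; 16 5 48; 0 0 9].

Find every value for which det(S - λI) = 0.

Compute the characteristic polynomial p(λ) = det(λI - S).
Expanding the 3×3 determinant: p(λ) = λ^3 - 15λ^2 + 59λ - 45.
Rational-root test: λ = 1 gives p(1) = 0.
Dividing by (λ - 1) leaves λ^2 - 14λ + 45.
The quadratic factors as (λ - 5)·(λ - 9).
Eigenvalues: 1, 5, 9.

1, 5, 9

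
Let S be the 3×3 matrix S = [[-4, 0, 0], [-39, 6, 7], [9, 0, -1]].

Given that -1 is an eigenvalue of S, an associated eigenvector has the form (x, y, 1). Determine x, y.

We need (S + 1I)v = 0.
S + 1I = [[-3, 0, 0], [-39, 7, 7], [9, 0, 0]].
Row 1: (-3)·x + (0)·y + (0)·1 = 0
Row 2: (-39)·x + (7)·y + (7)·1 = 0
Row 3: (9)·x + (0)·y + (0)·1 = 0
Solving gives x = 0, y = -1.
Check: S·(0, -1, 1) = (0, 1, -1) = -1·(0, -1, 1).

0, -1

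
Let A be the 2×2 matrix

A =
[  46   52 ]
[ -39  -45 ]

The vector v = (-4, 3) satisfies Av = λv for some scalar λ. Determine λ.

Compute Av: A·(-4, 3) = (-28, 21).
Since Av = λv, compare component 1: -28 = λ·-4, so λ = 7.

7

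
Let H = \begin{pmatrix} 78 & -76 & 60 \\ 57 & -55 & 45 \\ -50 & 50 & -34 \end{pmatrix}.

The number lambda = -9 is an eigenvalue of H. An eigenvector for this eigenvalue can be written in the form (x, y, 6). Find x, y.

We need (H + 9I)v = 0.
H + 9I = [[87, -76, 60], [57, -46, 45], [-50, 50, -25]].
Row 1: (87)·x + (-76)·y + (60)·6 = 0
Row 2: (57)·x + (-46)·y + (45)·6 = 0
Row 3: (-50)·x + (50)·y + (-25)·6 = 0
Solving gives x = -12, y = -9.
Check: H·(-12, -9, 6) = (108, 81, -54) = -9·(-12, -9, 6).

-12, -9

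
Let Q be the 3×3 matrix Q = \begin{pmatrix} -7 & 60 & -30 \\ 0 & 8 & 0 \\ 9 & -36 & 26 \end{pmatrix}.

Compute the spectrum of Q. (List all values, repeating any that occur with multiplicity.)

8, 8, 11

The characteristic polynomial is p(lambda) = det(lambda·I - Q).
Expanding the 3×3 determinant: p(lambda) = lambda^3 - 27·lambda^2 + 240·lambda - 704.
Try lambda = 11: p(11) = 0, so 11 is a root.
Factor out (lambda - 11): p(lambda) = (lambda - 11)·(lambda^2 - 16·lambda + 64).
The quadratic factor is (lambda - 8)^2.
Eigenvalues: 8, 8, 11.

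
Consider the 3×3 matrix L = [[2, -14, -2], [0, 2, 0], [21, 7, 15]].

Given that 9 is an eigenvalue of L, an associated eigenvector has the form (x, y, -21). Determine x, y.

6, 0

We need (L - 9I)v = 0.
L - 9I = [[-7, -14, -2], [0, -7, 0], [21, 7, 6]].
Row 1: (-7)·x + (-14)·y + (-2)·-21 = 0
Row 2: (0)·x + (-7)·y + (0)·-21 = 0
Row 3: (21)·x + (7)·y + (6)·-21 = 0
Solving gives x = 6, y = 0.
Check: L·(6, 0, -21) = (54, 0, -189) = 9·(6, 0, -21).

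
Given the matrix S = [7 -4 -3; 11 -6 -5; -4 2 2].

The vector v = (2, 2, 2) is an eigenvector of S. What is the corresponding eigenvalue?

0

Compute Sv: S·(2, 2, 2) = (0, 0, 0).
Since Sv = λv, compare component 1: 0 = λ·2, so λ = 0.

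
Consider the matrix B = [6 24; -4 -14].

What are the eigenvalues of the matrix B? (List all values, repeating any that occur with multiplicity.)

-6, -2

det(B - λI) = (6 - λ)(-14 - λ) - (24)·(-4) = λ^2 + 8λ + 12.
This factors as (λ + 6)·(λ + 2) = 0.
Eigenvalues: -6, -2.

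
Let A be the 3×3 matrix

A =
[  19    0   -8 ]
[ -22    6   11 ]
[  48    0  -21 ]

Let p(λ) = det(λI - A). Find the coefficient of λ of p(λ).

p(λ) = λ^3 - 4λ^2 - 27λ + 90.
The coefficient of λ is -27.

-27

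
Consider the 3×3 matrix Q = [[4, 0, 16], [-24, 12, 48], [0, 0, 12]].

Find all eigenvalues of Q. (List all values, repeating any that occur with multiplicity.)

Set up det(rI - Q) = 0.
Expanding along the first row, p(r) = r^3 - 28r^2 + 240r - 576.
Since p(4) = 0, r = 4 is a root.
Dividing by (r - 4) leaves r^2 - 24r + 144.
The quadratic factor is (r - 12)^2.
Eigenvalues: 4, 12, 12.

4, 12, 12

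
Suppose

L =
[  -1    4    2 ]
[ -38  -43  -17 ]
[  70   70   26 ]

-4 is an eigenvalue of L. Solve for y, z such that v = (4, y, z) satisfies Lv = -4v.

We need (L + 4I)v = 0.
L + 4I = [[3, 4, 2], [-38, -39, -17], [70, 70, 30]].
Row 1: (3)·4 + (4)·y + (2)·z = 0
Row 2: (-38)·4 + (-39)·y + (-17)·z = 0
Row 3: (70)·4 + (70)·y + (30)·z = 0
Solving gives y = -10, z = 14.
Check: L·(4, -10, 14) = (-16, 40, -56) = -4·(4, -10, 14).

-10, 14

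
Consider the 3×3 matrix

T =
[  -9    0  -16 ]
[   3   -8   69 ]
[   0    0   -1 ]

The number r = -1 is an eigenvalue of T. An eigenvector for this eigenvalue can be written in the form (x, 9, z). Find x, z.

We need (T + 1I)v = 0.
T + 1I = [[-8, 0, -16], [3, -7, 69], [0, 0, 0]].
Row 1: (-8)·x + (0)·9 + (-16)·z = 0
Row 2: (3)·x + (-7)·9 + (69)·z = 0
Row 3: (0)·x + (0)·9 + (0)·z = 0
Solving gives x = -2, z = 1.
Check: T·(-2, 9, 1) = (2, -9, -1) = -1·(-2, 9, 1).

-2, 1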